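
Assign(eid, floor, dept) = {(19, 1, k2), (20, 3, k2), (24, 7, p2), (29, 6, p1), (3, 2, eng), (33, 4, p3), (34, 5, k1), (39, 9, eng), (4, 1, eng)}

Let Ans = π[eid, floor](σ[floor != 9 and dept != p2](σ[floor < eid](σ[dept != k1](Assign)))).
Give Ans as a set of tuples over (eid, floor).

{(19, 1), (20, 3), (29, 6), (3, 2), (33, 4), (4, 1)}

σ[dept != k1]: keep tuples satisfying dept != k1 → {(19, 1, k2), (20, 3, k2), (24, 7, p2), (29, 6, p1), (3, 2, eng), (33, 4, p3), (39, 9, eng), (4, 1, eng)}
σ[floor < eid]: keep tuples satisfying floor < eid → {(19, 1, k2), (20, 3, k2), (24, 7, p2), (29, 6, p1), (3, 2, eng), (33, 4, p3), (39, 9, eng), (4, 1, eng)}
σ[floor != 9 and dept != p2]: keep tuples satisfying floor != 9 and dept != p2 → {(19, 1, k2), (20, 3, k2), (29, 6, p1), (3, 2, eng), (33, 4, p3), (4, 1, eng)}
π[eid, floor]: project onto (eid, floor) → {(19, 1), (20, 3), (29, 6), (3, 2), (33, 4), (4, 1)}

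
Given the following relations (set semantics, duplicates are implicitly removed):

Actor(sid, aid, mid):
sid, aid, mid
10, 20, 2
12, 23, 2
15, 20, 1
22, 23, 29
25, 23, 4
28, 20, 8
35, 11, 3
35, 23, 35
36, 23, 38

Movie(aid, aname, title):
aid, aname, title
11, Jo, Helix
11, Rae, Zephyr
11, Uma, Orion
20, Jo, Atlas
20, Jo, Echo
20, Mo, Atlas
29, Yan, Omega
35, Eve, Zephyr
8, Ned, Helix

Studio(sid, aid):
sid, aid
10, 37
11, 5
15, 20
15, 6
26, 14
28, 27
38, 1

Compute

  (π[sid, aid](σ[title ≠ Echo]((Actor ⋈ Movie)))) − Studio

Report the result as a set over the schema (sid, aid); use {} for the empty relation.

{(10, 20), (28, 20), (35, 11)}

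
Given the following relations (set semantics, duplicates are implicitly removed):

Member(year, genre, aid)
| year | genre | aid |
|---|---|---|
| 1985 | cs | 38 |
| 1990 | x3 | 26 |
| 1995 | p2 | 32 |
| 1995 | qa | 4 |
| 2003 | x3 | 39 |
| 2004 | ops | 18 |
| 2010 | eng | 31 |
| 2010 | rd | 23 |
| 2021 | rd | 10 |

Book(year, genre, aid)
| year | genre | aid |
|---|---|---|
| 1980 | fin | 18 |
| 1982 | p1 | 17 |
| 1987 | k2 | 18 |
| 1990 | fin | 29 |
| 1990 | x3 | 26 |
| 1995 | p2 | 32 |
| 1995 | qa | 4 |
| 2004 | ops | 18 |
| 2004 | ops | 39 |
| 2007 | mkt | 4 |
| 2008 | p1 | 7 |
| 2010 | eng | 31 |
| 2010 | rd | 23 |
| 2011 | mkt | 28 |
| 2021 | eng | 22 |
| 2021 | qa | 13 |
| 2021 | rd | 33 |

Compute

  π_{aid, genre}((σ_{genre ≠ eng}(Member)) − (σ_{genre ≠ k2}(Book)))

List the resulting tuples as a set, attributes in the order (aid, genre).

{(10, rd), (38, cs), (39, x3)}

Filtering on genre ≠ eng leaves {(1985, cs, 38), (1990, x3, 26), (1995, p2, 32), (1995, qa, 4), (2003, x3, 39), (2004, ops, 18), (2010, rd, 23), (2021, rd, 10)}.
Filtering on genre ≠ k2 leaves {(1980, fin, 18), (1982, p1, 17), (1990, fin, 29), (1990, x3, 26), (1995, p2, 32), (1995, qa, 4), (2004, ops, 18), (2004, ops, 39), (2007, mkt, 4), (2008, p1, 7), (2010, eng, 31), (2010, rd, 23), (2011, mkt, 28), (2021, eng, 22), (2021, qa, 13), (2021, rd, 33)}.
Difference: {(1985, cs, 38), (1990, x3, 26), (1995, p2, 32), (1995, qa, 4), (2003, x3, 39), (2004, ops, 18), (2010, rd, 23), (2021, rd, 10)} with {(1980, fin, 18), (1982, p1, 17), (1990, fin, 29), (1990, x3, 26), (1995, p2, 32), (1995, qa, 4), (2004, ops, 18), (2004, ops, 39), (2007, mkt, 4), (2008, p1, 7), (2010, eng, 31), (2010, rd, 23), (2011, mkt, 28), (2021, eng, 22), (2021, qa, 13), (2021, rd, 33)} → {(1985, cs, 38), (2003, x3, 39), (2021, rd, 10)}
Keep only column(s) aid, genre: {(10, rd), (38, cs), (39, x3)}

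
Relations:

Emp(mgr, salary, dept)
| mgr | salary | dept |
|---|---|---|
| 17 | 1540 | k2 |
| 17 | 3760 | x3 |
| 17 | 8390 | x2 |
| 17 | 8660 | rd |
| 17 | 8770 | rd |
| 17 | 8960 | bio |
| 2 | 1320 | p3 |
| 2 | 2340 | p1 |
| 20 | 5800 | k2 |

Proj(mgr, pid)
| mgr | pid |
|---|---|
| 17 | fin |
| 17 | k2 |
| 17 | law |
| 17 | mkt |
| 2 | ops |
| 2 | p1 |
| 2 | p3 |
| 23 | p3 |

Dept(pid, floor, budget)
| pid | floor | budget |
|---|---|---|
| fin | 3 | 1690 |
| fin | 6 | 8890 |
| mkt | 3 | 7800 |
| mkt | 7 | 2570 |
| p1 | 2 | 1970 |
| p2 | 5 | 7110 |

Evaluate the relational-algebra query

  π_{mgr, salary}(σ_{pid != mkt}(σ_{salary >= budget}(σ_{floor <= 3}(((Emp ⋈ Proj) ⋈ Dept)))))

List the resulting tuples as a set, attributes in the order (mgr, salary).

{(17, 3760), (17, 8390), (17, 8660), (17, 8770), (17, 8960), (2, 2340)}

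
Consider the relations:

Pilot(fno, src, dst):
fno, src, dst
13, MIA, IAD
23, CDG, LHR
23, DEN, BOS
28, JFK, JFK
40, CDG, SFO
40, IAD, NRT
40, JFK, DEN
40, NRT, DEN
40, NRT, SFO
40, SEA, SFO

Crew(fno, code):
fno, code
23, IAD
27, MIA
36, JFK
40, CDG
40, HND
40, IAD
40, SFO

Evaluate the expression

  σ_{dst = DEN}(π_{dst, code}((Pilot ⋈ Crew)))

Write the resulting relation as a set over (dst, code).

Pilot ⋈ Crew (natural join on fno): {(23, CDG, LHR, IAD), (23, DEN, BOS, IAD), (40, CDG, SFO, CDG), (40, CDG, SFO, HND), (40, CDG, SFO, IAD), (40, CDG, SFO, SFO), (40, IAD, NRT, CDG), (40, IAD, NRT, HND), (40, IAD, NRT, IAD), (40, IAD, NRT, SFO), (40, JFK, DEN, CDG), (40, JFK, DEN, HND), (40, JFK, DEN, IAD), (40, JFK, DEN, SFO), (40, NRT, DEN, CDG), (40, NRT, DEN, HND), (40, NRT, DEN, IAD), (40, NRT, DEN, SFO), (40, NRT, SFO, CDG), (40, NRT, SFO, HND), (40, NRT, SFO, IAD), (40, NRT, SFO, SFO), (40, SEA, SFO, CDG), (40, SEA, SFO, HND), (40, SEA, SFO, IAD), (40, SEA, SFO, SFO)}
Keep only column(s) dst, code (12 duplicate(s) eliminated): {(BOS, IAD), (DEN, CDG), (DEN, HND), (DEN, IAD), (DEN, SFO), (LHR, IAD), (NRT, CDG), (NRT, HND), (NRT, IAD), (NRT, SFO), (SFO, CDG), (SFO, HND), (SFO, IAD), (SFO, SFO)}
Selection dst = DEN: {(DEN, CDG), (DEN, HND), (DEN, IAD), (DEN, SFO)}

{(DEN, CDG), (DEN, HND), (DEN, IAD), (DEN, SFO)}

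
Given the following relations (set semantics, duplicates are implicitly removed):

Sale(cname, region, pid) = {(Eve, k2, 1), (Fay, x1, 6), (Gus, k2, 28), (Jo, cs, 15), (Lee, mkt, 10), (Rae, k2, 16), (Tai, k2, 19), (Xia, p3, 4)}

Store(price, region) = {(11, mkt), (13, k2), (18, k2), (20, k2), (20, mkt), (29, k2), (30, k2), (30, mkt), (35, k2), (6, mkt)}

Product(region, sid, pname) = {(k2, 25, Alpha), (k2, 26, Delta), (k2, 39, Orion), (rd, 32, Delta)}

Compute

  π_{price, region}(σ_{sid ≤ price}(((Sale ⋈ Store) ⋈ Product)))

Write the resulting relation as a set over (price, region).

{(29, k2), (30, k2), (35, k2)}

Sale ⋈ Store (natural join on region): {(Eve, k2, 1, 13), (Eve, k2, 1, 18), (Eve, k2, 1, 20), (Eve, k2, 1, 29), (Eve, k2, 1, 30), (Eve, k2, 1, 35), (Gus, k2, 28, 13), (Gus, k2, 28, 18), (Gus, k2, 28, 20), (Gus, k2, 28, 29), (Gus, k2, 28, 30), (Gus, k2, 28, 35), (Lee, mkt, 10, 11), (Lee, mkt, 10, 20), (Lee, mkt, 10, 30), (Lee, mkt, 10, 6), (Rae, k2, 16, 13), (Rae, k2, 16, 18), (Rae, k2, 16, 20), (Rae, k2, 16, 29), (Rae, k2, 16, 30), (Rae, k2, 16, 35), (Tai, k2, 19, 13), (Tai, k2, 19, 18), (Tai, k2, 19, 20), (Tai, k2, 19, 29), (Tai, k2, 19, 30), (Tai, k2, 19, 35)}
(Sale ⋈ Store) ⋈ Product (natural join on region): {(Eve, k2, 1, 13, 25, Alpha), (Eve, k2, 1, 13, 26, Delta), (Eve, k2, 1, 13, 39, Orion), (Eve, k2, 1, 18, 25, Alpha), (Eve, k2, 1, 18, 26, Delta), (Eve, k2, 1, 18, 39, Orion), (Eve, k2, 1, 20, 25, Alpha), (Eve, k2, 1, 20, 26, Delta), (Eve, k2, 1, 20, 39, Orion), (Eve, k2, 1, 29, 25, Alpha), (Eve, k2, 1, 29, 26, Delta), (Eve, k2, 1, 29, 39, Orion), (Eve, k2, 1, 30, 25, Alpha), (Eve, k2, 1, 30, 26, Delta), (Eve, k2, 1, 30, 39, Orion), (Eve, k2, 1, 35, 25, Alpha), (Eve, k2, 1, 35, 26, Delta), (Eve, k2, 1, 35, 39, Orion), (Gus, k2, 28, 13, 25, Alpha), (Gus, k2, 28, 13, 26, Delta), (Gus, k2, 28, 13, 39, Orion), (Gus, k2, 28, 18, 25, Alpha), (Gus, k2, 28, 18, 26, Delta), (Gus, k2, 28, 18, 39, Orion), (Gus, k2, 28, 20, 25, Alpha), (Gus, k2, 28, 20, 26, Delta), (Gus, k2, 28, 20, 39, Orion), (Gus, k2, 28, 29, 25, Alpha), (Gus, k2, 28, 29, 26, Delta), (Gus, k2, 28, 29, 39, Orion), (Gus, k2, 28, 30, 25, Alpha), (Gus, k2, 28, 30, 26, Delta), (Gus, k2, 28, 30, 39, Orion), (Gus, k2, 28, 35, 25, Alpha), (Gus, k2, 28, 35, 26, Delta), (Gus, k2, 28, 35, 39, Orion), (Rae, k2, 16, 13, 25, Alpha), (Rae, k2, 16, 13, 26, Delta), (Rae, k2, 16, 13, 39, Orion), (Rae, k2, 16, 18, 25, Alpha), (Rae, k2, 16, 18, 26, Delta), (Rae, k2, 16, 18, 39, Orion), (Rae, k2, 16, 20, 25, Alpha), (Rae, k2, 16, 20, 26, Delta), (Rae, k2, 16, 20, 39, Orion), (Rae, k2, 16, 29, 25, Alpha), (Rae, k2, 16, 29, 26, Delta), (Rae, k2, 16, 29, 39, Orion), (Rae, k2, 16, 30, 25, Alpha), (Rae, k2, 16, 30, 26, Delta), (Rae, k2, 16, 30, 39, Orion), (Rae, k2, 16, 35, 25, Alpha), (Rae, k2, 16, 35, 26, Delta), (Rae, k2, 16, 35, 39, Orion), (Tai, k2, 19, 13, 25, Alpha), (Tai, k2, 19, 13, 26, Delta), (Tai, k2, 19, 13, 39, Orion), (Tai, k2, 19, 18, 25, Alpha), (Tai, k2, 19, 18, 26, Delta), (Tai, k2, 19, 18, 39, Orion), (Tai, k2, 19, 20, 25, Alpha), (Tai, k2, 19, 20, 26, Delta), (Tai, k2, 19, 20, 39, Orion), (Tai, k2, 19, 29, 25, Alpha), (Tai, k2, 19, 29, 26, Delta), (Tai, k2, 19, 29, 39, Orion), (Tai, k2, 19, 30, 25, Alpha), (Tai, k2, 19, 30, 26, Delta), (Tai, k2, 19, 30, 39, Orion), (Tai, k2, 19, 35, 25, Alpha), (Tai, k2, 19, 35, 26, Delta), (Tai, k2, 19, 35, 39, Orion)}
Filtering on sid ≤ price leaves {(Eve, k2, 1, 29, 25, Alpha), (Eve, k2, 1, 29, 26, Delta), (Eve, k2, 1, 30, 25, Alpha), (Eve, k2, 1, 30, 26, Delta), (Eve, k2, 1, 35, 25, Alpha), (Eve, k2, 1, 35, 26, Delta), (Gus, k2, 28, 29, 25, Alpha), (Gus, k2, 28, 29, 26, Delta), (Gus, k2, 28, 30, 25, Alpha), (Gus, k2, 28, 30, 26, Delta), (Gus, k2, 28, 35, 25, Alpha), (Gus, k2, 28, 35, 26, Delta), (Rae, k2, 16, 29, 25, Alpha), (Rae, k2, 16, 29, 26, Delta), (Rae, k2, 16, 30, 25, Alpha), (Rae, k2, 16, 30, 26, Delta), (Rae, k2, 16, 35, 25, Alpha), (Rae, k2, 16, 35, 26, Delta), (Tai, k2, 19, 29, 25, Alpha), (Tai, k2, 19, 29, 26, Delta), (Tai, k2, 19, 30, 25, Alpha), (Tai, k2, 19, 30, 26, Delta), (Tai, k2, 19, 35, 25, Alpha), (Tai, k2, 19, 35, 26, Delta)}.
Keep only column(s) price, region (21 duplicate(s) eliminated): {(29, k2), (30, k2), (35, k2)}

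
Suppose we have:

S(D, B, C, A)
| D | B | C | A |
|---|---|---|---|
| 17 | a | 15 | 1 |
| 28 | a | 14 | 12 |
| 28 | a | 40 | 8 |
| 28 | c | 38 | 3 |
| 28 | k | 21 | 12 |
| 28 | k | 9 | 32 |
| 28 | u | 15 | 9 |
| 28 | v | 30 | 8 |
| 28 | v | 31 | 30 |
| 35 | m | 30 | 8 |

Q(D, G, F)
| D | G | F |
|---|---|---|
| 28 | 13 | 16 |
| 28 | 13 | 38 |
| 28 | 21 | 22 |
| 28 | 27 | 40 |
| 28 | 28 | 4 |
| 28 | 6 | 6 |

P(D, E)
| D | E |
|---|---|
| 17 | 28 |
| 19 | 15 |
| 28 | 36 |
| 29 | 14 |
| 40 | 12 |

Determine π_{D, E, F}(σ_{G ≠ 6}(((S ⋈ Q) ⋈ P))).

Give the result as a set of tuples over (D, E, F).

{(28, 36, 16), (28, 36, 22), (28, 36, 38), (28, 36, 4), (28, 36, 40)}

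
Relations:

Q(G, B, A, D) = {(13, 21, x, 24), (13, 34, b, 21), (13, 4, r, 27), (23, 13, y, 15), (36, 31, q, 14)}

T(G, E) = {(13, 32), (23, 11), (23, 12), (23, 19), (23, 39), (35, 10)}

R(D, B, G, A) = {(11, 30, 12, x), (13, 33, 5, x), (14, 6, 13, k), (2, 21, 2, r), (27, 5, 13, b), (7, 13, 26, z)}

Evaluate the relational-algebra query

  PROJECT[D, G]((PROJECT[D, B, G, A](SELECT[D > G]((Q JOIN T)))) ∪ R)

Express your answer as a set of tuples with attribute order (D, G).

Q ⋈ T (natural join on G): {(13, 21, x, 24, 32), (13, 34, b, 21, 32), (13, 4, r, 27, 32), (23, 13, y, 15, 11), (23, 13, y, 15, 12), (23, 13, y, 15, 19), (23, 13, y, 15, 39)}
σ[D > G]: keep tuples satisfying D > G → {(13, 21, x, 24, 32), (13, 34, b, 21, 32), (13, 4, r, 27, 32)}
π[D, B, G, A]: project onto (D, B, G, A) → {(21, 34, 13, b), (24, 21, 13, x), (27, 4, 13, r)}
Set union of the two operands is {(11, 30, 12, x), (13, 33, 5, x), (14, 6, 13, k), (2, 21, 2, r), (21, 34, 13, b), (24, 21, 13, x), (27, 4, 13, r), (27, 5, 13, b), (7, 13, 26, z)}.
π[D, G]: project onto (D, G) (1 duplicate(s) eliminated) → {(11, 12), (13, 5), (14, 13), (2, 2), (21, 13), (24, 13), (27, 13), (7, 26)}

{(11, 12), (13, 5), (14, 13), (2, 2), (21, 13), (24, 13), (27, 13), (7, 26)}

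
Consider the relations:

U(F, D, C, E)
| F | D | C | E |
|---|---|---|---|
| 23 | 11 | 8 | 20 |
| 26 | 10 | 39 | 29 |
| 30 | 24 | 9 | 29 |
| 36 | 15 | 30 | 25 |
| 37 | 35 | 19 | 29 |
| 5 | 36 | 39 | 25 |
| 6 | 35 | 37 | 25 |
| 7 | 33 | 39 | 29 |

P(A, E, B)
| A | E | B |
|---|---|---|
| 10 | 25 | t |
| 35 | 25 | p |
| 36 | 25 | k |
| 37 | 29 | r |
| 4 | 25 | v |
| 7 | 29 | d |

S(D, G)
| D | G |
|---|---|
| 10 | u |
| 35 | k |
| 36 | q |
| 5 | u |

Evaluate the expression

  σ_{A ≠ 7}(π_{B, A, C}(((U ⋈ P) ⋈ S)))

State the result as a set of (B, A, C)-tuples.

{(k, 36, 37), (k, 36, 39), (p, 35, 37), (p, 35, 39), (r, 37, 19), (r, 37, 39), (t, 10, 37), (t, 10, 39), (v, 4, 37), (v, 4, 39)}

U ⋈ P (natural join on E): {(26, 10, 39, 29, 37, r), (26, 10, 39, 29, 7, d), (30, 24, 9, 29, 37, r), (30, 24, 9, 29, 7, d), (36, 15, 30, 25, 10, t), (36, 15, 30, 25, 35, p), (36, 15, 30, 25, 36, k), (36, 15, 30, 25, 4, v), (37, 35, 19, 29, 37, r), (37, 35, 19, 29, 7, d), (5, 36, 39, 25, 10, t), (5, 36, 39, 25, 35, p), (5, 36, 39, 25, 36, k), (5, 36, 39, 25, 4, v), (6, 35, 37, 25, 10, t), (6, 35, 37, 25, 35, p), (6, 35, 37, 25, 36, k), (6, 35, 37, 25, 4, v), (7, 33, 39, 29, 37, r), (7, 33, 39, 29, 7, d)}
(U ⋈ P) ⋈ S (natural join on D): {(26, 10, 39, 29, 37, r, u), (26, 10, 39, 29, 7, d, u), (37, 35, 19, 29, 37, r, k), (37, 35, 19, 29, 7, d, k), (5, 36, 39, 25, 10, t, q), (5, 36, 39, 25, 35, p, q), (5, 36, 39, 25, 36, k, q), (5, 36, 39, 25, 4, v, q), (6, 35, 37, 25, 10, t, k), (6, 35, 37, 25, 35, p, k), (6, 35, 37, 25, 36, k, k), (6, 35, 37, 25, 4, v, k)}
π_{B, A, C} gives {(d, 7, 19), (d, 7, 39), (k, 36, 37), (k, 36, 39), (p, 35, 37), (p, 35, 39), (r, 37, 19), (r, 37, 39), (t, 10, 37), (t, 10, 39), (v, 4, 37), (v, 4, 39)}.
Apply σ_{A ≠ 7}; surviving tuples: {(k, 36, 37), (k, 36, 39), (p, 35, 37), (p, 35, 39), (r, 37, 19), (r, 37, 39), (t, 10, 37), (t, 10, 39), (v, 4, 37), (v, 4, 39)}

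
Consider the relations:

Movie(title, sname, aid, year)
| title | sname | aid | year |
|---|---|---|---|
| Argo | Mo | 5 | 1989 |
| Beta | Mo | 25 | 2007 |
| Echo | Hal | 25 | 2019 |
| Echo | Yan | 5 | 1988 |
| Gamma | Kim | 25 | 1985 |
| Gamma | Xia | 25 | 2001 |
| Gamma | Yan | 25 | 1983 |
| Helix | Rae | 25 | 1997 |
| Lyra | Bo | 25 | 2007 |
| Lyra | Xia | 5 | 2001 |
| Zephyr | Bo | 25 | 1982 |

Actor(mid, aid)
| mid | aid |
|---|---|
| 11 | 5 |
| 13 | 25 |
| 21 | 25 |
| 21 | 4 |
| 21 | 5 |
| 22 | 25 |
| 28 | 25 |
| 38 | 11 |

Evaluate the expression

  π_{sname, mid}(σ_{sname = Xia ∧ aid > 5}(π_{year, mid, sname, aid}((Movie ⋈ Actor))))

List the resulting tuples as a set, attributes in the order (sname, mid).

{(Xia, 13), (Xia, 21), (Xia, 22), (Xia, 28)}

Natural join on aid: {(Argo, Mo, 5, 1989, 11), (Argo, Mo, 5, 1989, 21), (Beta, Mo, 25, 2007, 13), (Beta, Mo, 25, 2007, 21), (Beta, Mo, 25, 2007, 22), (Beta, Mo, 25, 2007, 28), (Echo, Hal, 25, 2019, 13), (Echo, Hal, 25, 2019, 21), (Echo, Hal, 25, 2019, 22), (Echo, Hal, 25, 2019, 28), (Echo, Yan, 5, 1988, 11), (Echo, Yan, 5, 1988, 21), (Gamma, Kim, 25, 1985, 13), (Gamma, Kim, 25, 1985, 21), (Gamma, Kim, 25, 1985, 22), (Gamma, Kim, 25, 1985, 28), (Gamma, Xia, 25, 2001, 13), (Gamma, Xia, 25, 2001, 21), (Gamma, Xia, 25, 2001, 22), (Gamma, Xia, 25, 2001, 28), (Gamma, Yan, 25, 1983, 13), (Gamma, Yan, 25, 1983, 21), (Gamma, Yan, 25, 1983, 22), (Gamma, Yan, 25, 1983, 28), (Helix, Rae, 25, 1997, 13), (Helix, Rae, 25, 1997, 21), (Helix, Rae, 25, 1997, 22), (Helix, Rae, 25, 1997, 28), (Lyra, Bo, 25, 2007, 13), (Lyra, Bo, 25, 2007, 21), (Lyra, Bo, 25, 2007, 22), (Lyra, Bo, 25, 2007, 28), (Lyra, Xia, 5, 2001, 11), (Lyra, Xia, 5, 2001, 21), (Zephyr, Bo, 25, 1982, 13), (Zephyr, Bo, 25, 1982, 21), (Zephyr, Bo, 25, 1982, 22), (Zephyr, Bo, 25, 1982, 28)}
Keep only column(s) year, mid, sname, aid: {(1982, 13, Bo, 25), (1982, 21, Bo, 25), (1982, 22, Bo, 25), (1982, 28, Bo, 25), (1983, 13, Yan, 25), (1983, 21, Yan, 25), (1983, 22, Yan, 25), (1983, 28, Yan, 25), (1985, 13, Kim, 25), (1985, 21, Kim, 25), (1985, 22, Kim, 25), (1985, 28, Kim, 25), (1988, 11, Yan, 5), (1988, 21, Yan, 5), (1989, 11, Mo, 5), (1989, 21, Mo, 5), (1997, 13, Rae, 25), (1997, 21, Rae, 25), (1997, 22, Rae, 25), (1997, 28, Rae, 25), (2001, 11, Xia, 5), (2001, 13, Xia, 25), (2001, 21, Xia, 25), (2001, 21, Xia, 5), (2001, 22, Xia, 25), (2001, 28, Xia, 25), (2007, 13, Bo, 25), (2007, 13, Mo, 25), (2007, 21, Bo, 25), (2007, 21, Mo, 25), (2007, 22, Bo, 25), (2007, 22, Mo, 25), (2007, 28, Bo, 25), (2007, 28, Mo, 25), (2019, 13, Hal, 25), (2019, 21, Hal, 25), (2019, 22, Hal, 25), (2019, 28, Hal, 25)}
Apply σ_{sname = Xia ∧ aid > 5}; surviving tuples: {(2001, 13, Xia, 25), (2001, 21, Xia, 25), (2001, 22, Xia, 25), (2001, 28, Xia, 25)}
Keep only column(s) sname, mid: {(Xia, 13), (Xia, 21), (Xia, 22), (Xia, 28)}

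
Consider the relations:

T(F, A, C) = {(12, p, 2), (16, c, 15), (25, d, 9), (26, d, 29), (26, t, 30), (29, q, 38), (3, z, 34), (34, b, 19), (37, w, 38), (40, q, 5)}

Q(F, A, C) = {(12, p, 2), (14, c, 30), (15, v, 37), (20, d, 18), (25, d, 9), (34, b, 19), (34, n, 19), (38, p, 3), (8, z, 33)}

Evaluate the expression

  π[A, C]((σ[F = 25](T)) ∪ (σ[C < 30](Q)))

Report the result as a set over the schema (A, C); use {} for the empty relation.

{(b, 19), (d, 18), (d, 9), (n, 19), (p, 2), (p, 3)}

Filtering on F = 25 leaves {(25, d, 9)}.
Filtering on C < 30 leaves {(12, p, 2), (20, d, 18), (25, d, 9), (34, b, 19), (34, n, 19), (38, p, 3)}.
Taking the union: {(12, p, 2), (20, d, 18), (25, d, 9), (34, b, 19), (34, n, 19), (38, p, 3)}
π[A, C]: project onto (A, C) → {(b, 19), (d, 18), (d, 9), (n, 19), (p, 2), (p, 3)}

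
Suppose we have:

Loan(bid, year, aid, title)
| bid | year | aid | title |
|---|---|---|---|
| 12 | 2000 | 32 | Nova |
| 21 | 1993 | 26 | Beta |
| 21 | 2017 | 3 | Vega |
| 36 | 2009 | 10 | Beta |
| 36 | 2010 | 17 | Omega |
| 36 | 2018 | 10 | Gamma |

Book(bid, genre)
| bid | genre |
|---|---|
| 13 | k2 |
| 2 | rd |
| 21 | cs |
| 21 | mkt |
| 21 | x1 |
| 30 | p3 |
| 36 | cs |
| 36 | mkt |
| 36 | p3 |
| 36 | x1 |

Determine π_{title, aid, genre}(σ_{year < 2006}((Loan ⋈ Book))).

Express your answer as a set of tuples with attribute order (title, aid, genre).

{(Beta, 26, cs), (Beta, 26, mkt), (Beta, 26, x1)}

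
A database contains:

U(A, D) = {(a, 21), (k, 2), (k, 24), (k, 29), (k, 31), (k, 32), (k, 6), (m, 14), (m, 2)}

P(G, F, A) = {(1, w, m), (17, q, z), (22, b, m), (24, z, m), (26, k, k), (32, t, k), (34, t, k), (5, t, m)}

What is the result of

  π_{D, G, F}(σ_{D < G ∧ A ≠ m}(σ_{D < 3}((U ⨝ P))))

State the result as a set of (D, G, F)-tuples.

{(2, 26, k), (2, 32, t), (2, 34, t)}

Natural join on A: {(k, 2, 26, k), (k, 2, 32, t), (k, 2, 34, t), (k, 24, 26, k), (k, 24, 32, t), (k, 24, 34, t), (k, 29, 26, k), (k, 29, 32, t), (k, 29, 34, t), (k, 31, 26, k), (k, 31, 32, t), (k, 31, 34, t), (k, 32, 26, k), (k, 32, 32, t), (k, 32, 34, t), (k, 6, 26, k), (k, 6, 32, t), (k, 6, 34, t), (m, 14, 1, w), (m, 14, 22, b), (m, 14, 24, z), (m, 14, 5, t), (m, 2, 1, w), (m, 2, 22, b), (m, 2, 24, z), (m, 2, 5, t)}
Selection D < 3: {(k, 2, 26, k), (k, 2, 32, t), (k, 2, 34, t), (m, 2, 1, w), (m, 2, 22, b), (m, 2, 24, z), (m, 2, 5, t)}
Selection D < G ∧ A ≠ m: {(k, 2, 26, k), (k, 2, 32, t), (k, 2, 34, t)}
Projecting to D, G, F: {(2, 26, k), (2, 32, t), (2, 34, t)}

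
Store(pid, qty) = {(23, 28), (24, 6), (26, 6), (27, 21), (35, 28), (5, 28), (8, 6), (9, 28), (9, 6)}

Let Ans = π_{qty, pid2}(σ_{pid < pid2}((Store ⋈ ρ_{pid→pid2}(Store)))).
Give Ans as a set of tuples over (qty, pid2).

{(28, 23), (28, 35), (28, 9), (6, 24), (6, 26), (6, 9)}

ρ[pid→pid2]: schema becomes (pid2, qty); tuples unchanged.
Natural join on qty: {(23, 28, 23), (23, 28, 35), (23, 28, 5), (23, 28, 9), (24, 6, 24), (24, 6, 26), (24, 6, 8), (24, 6, 9), (26, 6, 24), (26, 6, 26), (26, 6, 8), (26, 6, 9), (27, 21, 27), (35, 28, 23), (35, 28, 35), (35, 28, 5), (35, 28, 9), (5, 28, 23), (5, 28, 35), (5, 28, 5), (5, 28, 9), (8, 6, 24), (8, 6, 26), (8, 6, 8), (8, 6, 9), (9, 28, 23), (9, 28, 35), (9, 28, 5), (9, 28, 9), (9, 6, 24), (9, 6, 26), (9, 6, 8), (9, 6, 9)}
σ[pid < pid2]: keep tuples satisfying pid < pid2 → {(23, 28, 35), (24, 6, 26), (5, 28, 23), (5, 28, 35), (5, 28, 9), (8, 6, 24), (8, 6, 26), (8, 6, 9), (9, 28, 23), (9, 28, 35), (9, 6, 24), (9, 6, 26)}
Keep only column(s) qty, pid2 (6 duplicate(s) eliminated): {(28, 23), (28, 35), (28, 9), (6, 24), (6, 26), (6, 9)}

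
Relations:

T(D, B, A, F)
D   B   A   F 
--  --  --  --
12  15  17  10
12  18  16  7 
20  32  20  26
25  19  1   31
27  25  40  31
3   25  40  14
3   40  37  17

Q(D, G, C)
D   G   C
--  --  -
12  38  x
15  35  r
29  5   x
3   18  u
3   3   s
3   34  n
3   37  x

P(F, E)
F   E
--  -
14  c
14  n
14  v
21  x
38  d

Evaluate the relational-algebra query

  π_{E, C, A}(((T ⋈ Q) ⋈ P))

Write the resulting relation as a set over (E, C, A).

Natural join on D: {(12, 15, 17, 10, 38, x), (12, 18, 16, 7, 38, x), (3, 25, 40, 14, 18, u), (3, 25, 40, 14, 3, s), (3, 25, 40, 14, 34, n), (3, 25, 40, 14, 37, x), (3, 40, 37, 17, 18, u), (3, 40, 37, 17, 3, s), (3, 40, 37, 17, 34, n), (3, 40, 37, 17, 37, x)}
Natural join on F: {(3, 25, 40, 14, 18, u, c), (3, 25, 40, 14, 18, u, n), (3, 25, 40, 14, 18, u, v), (3, 25, 40, 14, 3, s, c), (3, 25, 40, 14, 3, s, n), (3, 25, 40, 14, 3, s, v), (3, 25, 40, 14, 34, n, c), (3, 25, 40, 14, 34, n, n), (3, 25, 40, 14, 34, n, v), (3, 25, 40, 14, 37, x, c), (3, 25, 40, 14, 37, x, n), (3, 25, 40, 14, 37, x, v)}
π_{E, C, A} gives {(c, n, 40), (c, s, 40), (c, u, 40), (c, x, 40), (n, n, 40), (n, s, 40), (n, u, 40), (n, x, 40), (v, n, 40), (v, s, 40), (v, u, 40), (v, x, 40)}.

{(c, n, 40), (c, s, 40), (c, u, 40), (c, x, 40), (n, n, 40), (n, s, 40), (n, u, 40), (n, x, 40), (v, n, 40), (v, s, 40), (v, u, 40), (v, x, 40)}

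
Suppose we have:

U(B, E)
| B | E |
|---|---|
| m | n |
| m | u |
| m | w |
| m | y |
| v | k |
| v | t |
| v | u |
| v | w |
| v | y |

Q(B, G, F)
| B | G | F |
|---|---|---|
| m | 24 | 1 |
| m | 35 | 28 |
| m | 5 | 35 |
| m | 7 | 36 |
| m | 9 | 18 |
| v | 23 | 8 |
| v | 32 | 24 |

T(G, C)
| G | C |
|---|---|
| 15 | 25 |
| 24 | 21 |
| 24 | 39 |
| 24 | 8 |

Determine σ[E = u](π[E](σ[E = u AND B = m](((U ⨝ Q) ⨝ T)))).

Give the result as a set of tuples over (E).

{u}

Joining U and Q on B yields {(m, n, 24, 1), (m, n, 35, 28), (m, n, 5, 35), (m, n, 7, 36), (m, n, 9, 18), (m, u, 24, 1), (m, u, 35, 28), (m, u, 5, 35), (m, u, 7, 36), (m, u, 9, 18), (m, w, 24, 1), (m, w, 35, 28), (m, w, 5, 35), (m, w, 7, 36), (m, w, 9, 18), (m, y, 24, 1), (m, y, 35, 28), (m, y, 5, 35), (m, y, 7, 36), (m, y, 9, 18), (v, k, 23, 8), (v, k, 32, 24), (v, t, 23, 8), (v, t, 32, 24), (v, u, 23, 8), (v, u, 32, 24), (v, w, 23, 8), (v, w, 32, 24), (v, y, 23, 8), (v, y, 32, 24)}.
Joining (U ⨝ Q) and T on G yields {(m, n, 24, 1, 21), (m, n, 24, 1, 39), (m, n, 24, 1, 8), (m, u, 24, 1, 21), (m, u, 24, 1, 39), (m, u, 24, 1, 8), (m, w, 24, 1, 21), (m, w, 24, 1, 39), (m, w, 24, 1, 8), (m, y, 24, 1, 21), (m, y, 24, 1, 39), (m, y, 24, 1, 8)}.
Filtering on E = u AND B = m leaves {(m, u, 24, 1, 21), (m, u, 24, 1, 39), (m, u, 24, 1, 8)}.
π_{E} gives {u} (2 duplicate(s) eliminated).
Filtering on E = u leaves {u}.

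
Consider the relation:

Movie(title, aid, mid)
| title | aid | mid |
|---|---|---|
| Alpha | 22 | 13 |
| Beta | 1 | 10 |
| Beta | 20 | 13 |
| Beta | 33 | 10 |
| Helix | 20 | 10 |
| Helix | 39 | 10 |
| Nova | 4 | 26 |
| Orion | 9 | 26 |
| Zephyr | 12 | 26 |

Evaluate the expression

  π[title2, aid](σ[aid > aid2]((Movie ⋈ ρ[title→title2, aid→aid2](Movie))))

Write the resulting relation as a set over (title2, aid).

{(Beta, 20), (Beta, 22), (Beta, 33), (Beta, 39), (Helix, 33), (Helix, 39), (Nova, 12), (Nova, 9), (Orion, 12)}

ρ[title→title2, aid→aid2]: schema becomes (title2, aid2, mid); tuples unchanged.
Joining Movie and ρ[title→title2, aid→aid2](Movie) on mid yields {(Alpha, 22, 13, Alpha, 22), (Alpha, 22, 13, Beta, 20), (Beta, 1, 10, Beta, 1), (Beta, 1, 10, Beta, 33), (Beta, 1, 10, Helix, 20), (Beta, 1, 10, Helix, 39), (Beta, 20, 13, Alpha, 22), (Beta, 20, 13, Beta, 20), (Beta, 33, 10, Beta, 1), (Beta, 33, 10, Beta, 33), (Beta, 33, 10, Helix, 20), (Beta, 33, 10, Helix, 39), (Helix, 20, 10, Beta, 1), (Helix, 20, 10, Beta, 33), (Helix, 20, 10, Helix, 20), (Helix, 20, 10, Helix, 39), (Helix, 39, 10, Beta, 1), (Helix, 39, 10, Beta, 33), (Helix, 39, 10, Helix, 20), (Helix, 39, 10, Helix, 39), (Nova, 4, 26, Nova, 4), (Nova, 4, 26, Orion, 9), (Nova, 4, 26, Zephyr, 12), (Orion, 9, 26, Nova, 4), (Orion, 9, 26, Orion, 9), (Orion, 9, 26, Zephyr, 12), (Zephyr, 12, 26, Nova, 4), (Zephyr, 12, 26, Orion, 9), (Zephyr, 12, 26, Zephyr, 12)}.
Filtering on aid > aid2 leaves {(Alpha, 22, 13, Beta, 20), (Beta, 33, 10, Beta, 1), (Beta, 33, 10, Helix, 20), (Helix, 20, 10, Beta, 1), (Helix, 39, 10, Beta, 1), (Helix, 39, 10, Beta, 33), (Helix, 39, 10, Helix, 20), (Orion, 9, 26, Nova, 4), (Zephyr, 12, 26, Nova, 4), (Zephyr, 12, 26, Orion, 9)}.
π_{title2, aid} gives {(Beta, 20), (Beta, 22), (Beta, 33), (Beta, 39), (Helix, 33), (Helix, 39), (Nova, 12), (Nova, 9), (Orion, 12)} (1 duplicate(s) eliminated).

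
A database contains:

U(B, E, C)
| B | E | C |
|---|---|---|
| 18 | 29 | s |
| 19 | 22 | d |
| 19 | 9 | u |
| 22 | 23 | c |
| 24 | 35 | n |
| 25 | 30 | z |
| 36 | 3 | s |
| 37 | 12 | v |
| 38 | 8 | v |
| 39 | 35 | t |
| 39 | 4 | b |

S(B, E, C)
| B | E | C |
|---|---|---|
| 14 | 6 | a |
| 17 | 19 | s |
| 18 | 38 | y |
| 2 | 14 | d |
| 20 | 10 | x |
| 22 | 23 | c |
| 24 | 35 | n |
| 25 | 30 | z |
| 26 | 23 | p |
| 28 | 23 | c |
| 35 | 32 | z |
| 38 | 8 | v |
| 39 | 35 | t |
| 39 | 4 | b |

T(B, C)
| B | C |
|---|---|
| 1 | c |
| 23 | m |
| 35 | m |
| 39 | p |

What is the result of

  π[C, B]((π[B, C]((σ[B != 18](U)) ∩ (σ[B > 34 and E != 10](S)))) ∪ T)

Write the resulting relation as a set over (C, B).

Apply σ_{B != 18}; surviving tuples: {(19, 22, d), (19, 9, u), (22, 23, c), (24, 35, n), (25, 30, z), (36, 3, s), (37, 12, v), (38, 8, v), (39, 35, t), (39, 4, b)}
Apply σ_{B > 34 and E != 10}; surviving tuples: {(35, 32, z), (38, 8, v), (39, 35, t), (39, 4, b)}
Intersection: {(19, 22, d), (19, 9, u), (22, 23, c), (24, 35, n), (25, 30, z), (36, 3, s), (37, 12, v), (38, 8, v), (39, 35, t), (39, 4, b)} with {(35, 32, z), (38, 8, v), (39, 35, t), (39, 4, b)} → {(38, 8, v), (39, 35, t), (39, 4, b)}
Keep only column(s) B, C: {(38, v), (39, b), (39, t)}
Union: {(38, v), (39, b), (39, t)} with {(1, c), (23, m), (35, m), (39, p)} → {(1, c), (23, m), (35, m), (38, v), (39, b), (39, p), (39, t)}
Keep only column(s) C, B: {(b, 39), (c, 1), (m, 23), (m, 35), (p, 39), (t, 39), (v, 38)}

{(b, 39), (c, 1), (m, 23), (m, 35), (p, 39), (t, 39), (v, 38)}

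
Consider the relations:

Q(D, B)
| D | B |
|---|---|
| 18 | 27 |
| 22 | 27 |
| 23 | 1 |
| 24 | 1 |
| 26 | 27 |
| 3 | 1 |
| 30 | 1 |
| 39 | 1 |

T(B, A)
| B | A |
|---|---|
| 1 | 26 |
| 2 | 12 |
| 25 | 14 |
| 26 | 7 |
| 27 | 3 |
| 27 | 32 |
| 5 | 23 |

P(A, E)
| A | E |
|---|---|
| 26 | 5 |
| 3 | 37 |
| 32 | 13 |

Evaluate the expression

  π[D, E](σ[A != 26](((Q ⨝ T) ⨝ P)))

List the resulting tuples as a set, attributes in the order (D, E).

{(18, 13), (18, 37), (22, 13), (22, 37), (26, 13), (26, 37)}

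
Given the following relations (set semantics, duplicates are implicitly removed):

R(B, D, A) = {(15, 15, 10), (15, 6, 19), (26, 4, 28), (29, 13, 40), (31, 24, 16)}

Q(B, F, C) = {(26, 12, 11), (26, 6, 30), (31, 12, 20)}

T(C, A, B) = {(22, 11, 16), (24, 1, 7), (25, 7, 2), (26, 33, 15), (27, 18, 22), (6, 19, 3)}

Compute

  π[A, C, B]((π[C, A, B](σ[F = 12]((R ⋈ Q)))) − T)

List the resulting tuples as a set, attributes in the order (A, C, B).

Joining R and Q on B yields {(26, 4, 28, 12, 11), (26, 4, 28, 6, 30), (31, 24, 16, 12, 20)}.
σ[F = 12]: keep tuples satisfying F = 12 → {(26, 4, 28, 12, 11), (31, 24, 16, 12, 20)}
Projecting to C, A, B: {(11, 28, 26), (20, 16, 31)}
Set difference of the two operands is {(11, 28, 26), (20, 16, 31)}.
Projecting to A, C, B: {(16, 20, 31), (28, 11, 26)}

{(16, 20, 31), (28, 11, 26)}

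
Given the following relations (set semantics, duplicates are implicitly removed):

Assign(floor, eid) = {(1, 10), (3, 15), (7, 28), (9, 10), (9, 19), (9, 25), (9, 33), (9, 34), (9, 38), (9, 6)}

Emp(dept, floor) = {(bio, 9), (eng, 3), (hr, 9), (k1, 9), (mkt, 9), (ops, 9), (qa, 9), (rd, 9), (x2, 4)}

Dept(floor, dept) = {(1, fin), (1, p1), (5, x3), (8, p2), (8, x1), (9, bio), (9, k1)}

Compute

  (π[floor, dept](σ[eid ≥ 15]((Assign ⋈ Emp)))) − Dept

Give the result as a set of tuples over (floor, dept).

{(3, eng), (9, hr), (9, mkt), (9, ops), (9, qa), (9, rd)}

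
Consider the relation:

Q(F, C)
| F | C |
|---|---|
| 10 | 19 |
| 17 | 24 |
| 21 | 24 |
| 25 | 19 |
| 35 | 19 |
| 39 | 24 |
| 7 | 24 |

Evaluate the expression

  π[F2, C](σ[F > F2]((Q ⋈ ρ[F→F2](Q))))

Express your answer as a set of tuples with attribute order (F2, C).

{(10, 19), (17, 24), (21, 24), (25, 19), (7, 24)}

ρ[F→F2]: schema becomes (F2, C); tuples unchanged.
Natural join on C: {(10, 19, 10), (10, 19, 25), (10, 19, 35), (17, 24, 17), (17, 24, 21), (17, 24, 39), (17, 24, 7), (21, 24, 17), (21, 24, 21), (21, 24, 39), (21, 24, 7), (25, 19, 10), (25, 19, 25), (25, 19, 35), (35, 19, 10), (35, 19, 25), (35, 19, 35), (39, 24, 17), (39, 24, 21), (39, 24, 39), (39, 24, 7), (7, 24, 17), (7, 24, 21), (7, 24, 39), (7, 24, 7)}
σ[F > F2]: keep tuples satisfying F > F2 → {(17, 24, 7), (21, 24, 17), (21, 24, 7), (25, 19, 10), (35, 19, 10), (35, 19, 25), (39, 24, 17), (39, 24, 21), (39, 24, 7)}
Projecting to F2, C (4 duplicate(s) eliminated): {(10, 19), (17, 24), (21, 24), (25, 19), (7, 24)}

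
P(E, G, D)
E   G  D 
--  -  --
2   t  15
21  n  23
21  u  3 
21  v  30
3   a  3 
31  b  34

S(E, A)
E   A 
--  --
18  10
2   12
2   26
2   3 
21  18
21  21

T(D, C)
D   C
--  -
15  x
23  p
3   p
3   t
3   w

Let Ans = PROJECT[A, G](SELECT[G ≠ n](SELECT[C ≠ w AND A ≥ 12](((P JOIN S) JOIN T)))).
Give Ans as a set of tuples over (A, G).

{(12, t), (18, u), (21, u), (26, t)}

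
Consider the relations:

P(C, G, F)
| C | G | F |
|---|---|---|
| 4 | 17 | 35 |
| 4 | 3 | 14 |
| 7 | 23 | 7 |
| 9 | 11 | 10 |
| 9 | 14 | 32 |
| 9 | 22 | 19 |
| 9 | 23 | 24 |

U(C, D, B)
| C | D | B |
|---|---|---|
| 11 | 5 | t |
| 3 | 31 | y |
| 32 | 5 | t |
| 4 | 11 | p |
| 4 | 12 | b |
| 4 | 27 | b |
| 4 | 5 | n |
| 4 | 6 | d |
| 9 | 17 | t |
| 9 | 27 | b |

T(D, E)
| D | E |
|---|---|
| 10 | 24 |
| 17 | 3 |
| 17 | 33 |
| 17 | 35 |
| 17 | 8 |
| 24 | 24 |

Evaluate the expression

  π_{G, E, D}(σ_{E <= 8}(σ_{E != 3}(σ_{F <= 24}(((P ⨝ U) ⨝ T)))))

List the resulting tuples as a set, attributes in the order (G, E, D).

Natural join on C: {(4, 17, 35, 11, p), (4, 17, 35, 12, b), (4, 17, 35, 27, b), (4, 17, 35, 5, n), (4, 17, 35, 6, d), (4, 3, 14, 11, p), (4, 3, 14, 12, b), (4, 3, 14, 27, b), (4, 3, 14, 5, n), (4, 3, 14, 6, d), (9, 11, 10, 17, t), (9, 11, 10, 27, b), (9, 14, 32, 17, t), (9, 14, 32, 27, b), (9, 22, 19, 17, t), (9, 22, 19, 27, b), (9, 23, 24, 17, t), (9, 23, 24, 27, b)}
Natural join on D: {(9, 11, 10, 17, t, 3), (9, 11, 10, 17, t, 33), (9, 11, 10, 17, t, 35), (9, 11, 10, 17, t, 8), (9, 14, 32, 17, t, 3), (9, 14, 32, 17, t, 33), (9, 14, 32, 17, t, 35), (9, 14, 32, 17, t, 8), (9, 22, 19, 17, t, 3), (9, 22, 19, 17, t, 33), (9, 22, 19, 17, t, 35), (9, 22, 19, 17, t, 8), (9, 23, 24, 17, t, 3), (9, 23, 24, 17, t, 33), (9, 23, 24, 17, t, 35), (9, 23, 24, 17, t, 8)}
σ[F <= 24]: keep tuples satisfying F <= 24 → {(9, 11, 10, 17, t, 3), (9, 11, 10, 17, t, 33), (9, 11, 10, 17, t, 35), (9, 11, 10, 17, t, 8), (9, 22, 19, 17, t, 3), (9, 22, 19, 17, t, 33), (9, 22, 19, 17, t, 35), (9, 22, 19, 17, t, 8), (9, 23, 24, 17, t, 3), (9, 23, 24, 17, t, 33), (9, 23, 24, 17, t, 35), (9, 23, 24, 17, t, 8)}
σ[E != 3]: keep tuples satisfying E != 3 → {(9, 11, 10, 17, t, 33), (9, 11, 10, 17, t, 35), (9, 11, 10, 17, t, 8), (9, 22, 19, 17, t, 33), (9, 22, 19, 17, t, 35), (9, 22, 19, 17, t, 8), (9, 23, 24, 17, t, 33), (9, 23, 24, 17, t, 35), (9, 23, 24, 17, t, 8)}
σ[E <= 8]: keep tuples satisfying E <= 8 → {(9, 11, 10, 17, t, 8), (9, 22, 19, 17, t, 8), (9, 23, 24, 17, t, 8)}
π_{G, E, D} gives {(11, 8, 17), (22, 8, 17), (23, 8, 17)}.

{(11, 8, 17), (22, 8, 17), (23, 8, 17)}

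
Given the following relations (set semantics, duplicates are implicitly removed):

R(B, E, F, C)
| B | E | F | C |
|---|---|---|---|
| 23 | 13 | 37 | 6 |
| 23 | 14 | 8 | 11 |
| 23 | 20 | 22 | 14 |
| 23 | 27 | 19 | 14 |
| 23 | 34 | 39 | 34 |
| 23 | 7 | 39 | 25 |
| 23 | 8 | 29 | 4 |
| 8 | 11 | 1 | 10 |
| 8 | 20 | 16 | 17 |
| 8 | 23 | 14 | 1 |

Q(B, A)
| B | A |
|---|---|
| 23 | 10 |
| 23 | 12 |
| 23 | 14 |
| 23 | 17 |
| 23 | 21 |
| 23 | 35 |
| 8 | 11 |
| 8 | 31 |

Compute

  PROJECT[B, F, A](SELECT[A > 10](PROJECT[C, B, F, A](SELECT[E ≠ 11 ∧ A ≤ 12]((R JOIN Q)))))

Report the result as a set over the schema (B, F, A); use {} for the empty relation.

{(23, 19, 12), (23, 22, 12), (23, 29, 12), (23, 37, 12), (23, 39, 12), (23, 8, 12), (8, 14, 11), (8, 16, 11)}

Natural join on B: {(23, 13, 37, 6, 10), (23, 13, 37, 6, 12), (23, 13, 37, 6, 14), (23, 13, 37, 6, 17), (23, 13, 37, 6, 21), (23, 13, 37, 6, 35), (23, 14, 8, 11, 10), (23, 14, 8, 11, 12), (23, 14, 8, 11, 14), (23, 14, 8, 11, 17), (23, 14, 8, 11, 21), (23, 14, 8, 11, 35), (23, 20, 22, 14, 10), (23, 20, 22, 14, 12), (23, 20, 22, 14, 14), (23, 20, 22, 14, 17), (23, 20, 22, 14, 21), (23, 20, 22, 14, 35), (23, 27, 19, 14, 10), (23, 27, 19, 14, 12), (23, 27, 19, 14, 14), (23, 27, 19, 14, 17), (23, 27, 19, 14, 21), (23, 27, 19, 14, 35), (23, 34, 39, 34, 10), (23, 34, 39, 34, 12), (23, 34, 39, 34, 14), (23, 34, 39, 34, 17), (23, 34, 39, 34, 21), (23, 34, 39, 34, 35), (23, 7, 39, 25, 10), (23, 7, 39, 25, 12), (23, 7, 39, 25, 14), (23, 7, 39, 25, 17), (23, 7, 39, 25, 21), (23, 7, 39, 25, 35), (23, 8, 29, 4, 10), (23, 8, 29, 4, 12), (23, 8, 29, 4, 14), (23, 8, 29, 4, 17), (23, 8, 29, 4, 21), (23, 8, 29, 4, 35), (8, 11, 1, 10, 11), (8, 11, 1, 10, 31), (8, 20, 16, 17, 11), (8, 20, 16, 17, 31), (8, 23, 14, 1, 11), (8, 23, 14, 1, 31)}
σ[E ≠ 11 ∧ A ≤ 12]: keep tuples satisfying E ≠ 11 ∧ A ≤ 12 → {(23, 13, 37, 6, 10), (23, 13, 37, 6, 12), (23, 14, 8, 11, 10), (23, 14, 8, 11, 12), (23, 20, 22, 14, 10), (23, 20, 22, 14, 12), (23, 27, 19, 14, 10), (23, 27, 19, 14, 12), (23, 34, 39, 34, 10), (23, 34, 39, 34, 12), (23, 7, 39, 25, 10), (23, 7, 39, 25, 12), (23, 8, 29, 4, 10), (23, 8, 29, 4, 12), (8, 20, 16, 17, 11), (8, 23, 14, 1, 11)}
Keep only column(s) C, B, F, A: {(1, 8, 14, 11), (11, 23, 8, 10), (11, 23, 8, 12), (14, 23, 19, 10), (14, 23, 19, 12), (14, 23, 22, 10), (14, 23, 22, 12), (17, 8, 16, 11), (25, 23, 39, 10), (25, 23, 39, 12), (34, 23, 39, 10), (34, 23, 39, 12), (4, 23, 29, 10), (4, 23, 29, 12), (6, 23, 37, 10), (6, 23, 37, 12)}
σ[A > 10]: keep tuples satisfying A > 10 → {(1, 8, 14, 11), (11, 23, 8, 12), (14, 23, 19, 12), (14, 23, 22, 12), (17, 8, 16, 11), (25, 23, 39, 12), (34, 23, 39, 12), (4, 23, 29, 12), (6, 23, 37, 12)}
Keep only column(s) B, F, A (1 duplicate(s) eliminated): {(23, 19, 12), (23, 22, 12), (23, 29, 12), (23, 37, 12), (23, 39, 12), (23, 8, 12), (8, 14, 11), (8, 16, 11)}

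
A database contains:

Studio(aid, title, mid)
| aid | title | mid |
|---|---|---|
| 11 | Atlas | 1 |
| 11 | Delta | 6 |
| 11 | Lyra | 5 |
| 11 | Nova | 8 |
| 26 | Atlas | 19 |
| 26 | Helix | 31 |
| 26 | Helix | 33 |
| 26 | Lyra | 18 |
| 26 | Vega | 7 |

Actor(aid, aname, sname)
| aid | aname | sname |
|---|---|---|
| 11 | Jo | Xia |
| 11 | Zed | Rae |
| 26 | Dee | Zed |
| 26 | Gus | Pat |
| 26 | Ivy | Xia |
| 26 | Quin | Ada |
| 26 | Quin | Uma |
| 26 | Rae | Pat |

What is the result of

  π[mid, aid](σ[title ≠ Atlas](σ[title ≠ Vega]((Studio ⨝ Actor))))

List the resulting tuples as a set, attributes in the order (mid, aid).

{(18, 26), (31, 26), (33, 26), (5, 11), (6, 11), (8, 11)}

Natural join on aid: {(11, Atlas, 1, Jo, Xia), (11, Atlas, 1, Zed, Rae), (11, Delta, 6, Jo, Xia), (11, Delta, 6, Zed, Rae), (11, Lyra, 5, Jo, Xia), (11, Lyra, 5, Zed, Rae), (11, Nova, 8, Jo, Xia), (11, Nova, 8, Zed, Rae), (26, Atlas, 19, Dee, Zed), (26, Atlas, 19, Gus, Pat), (26, Atlas, 19, Ivy, Xia), (26, Atlas, 19, Quin, Ada), (26, Atlas, 19, Quin, Uma), (26, Atlas, 19, Rae, Pat), (26, Helix, 31, Dee, Zed), (26, Helix, 31, Gus, Pat), (26, Helix, 31, Ivy, Xia), (26, Helix, 31, Quin, Ada), (26, Helix, 31, Quin, Uma), (26, Helix, 31, Rae, Pat), (26, Helix, 33, Dee, Zed), (26, Helix, 33, Gus, Pat), (26, Helix, 33, Ivy, Xia), (26, Helix, 33, Quin, Ada), (26, Helix, 33, Quin, Uma), (26, Helix, 33, Rae, Pat), (26, Lyra, 18, Dee, Zed), (26, Lyra, 18, Gus, Pat), (26, Lyra, 18, Ivy, Xia), (26, Lyra, 18, Quin, Ada), (26, Lyra, 18, Quin, Uma), (26, Lyra, 18, Rae, Pat), (26, Vega, 7, Dee, Zed), (26, Vega, 7, Gus, Pat), (26, Vega, 7, Ivy, Xia), (26, Vega, 7, Quin, Ada), (26, Vega, 7, Quin, Uma), (26, Vega, 7, Rae, Pat)}
Filtering on title ≠ Vega leaves {(11, Atlas, 1, Jo, Xia), (11, Atlas, 1, Zed, Rae), (11, Delta, 6, Jo, Xia), (11, Delta, 6, Zed, Rae), (11, Lyra, 5, Jo, Xia), (11, Lyra, 5, Zed, Rae), (11, Nova, 8, Jo, Xia), (11, Nova, 8, Zed, Rae), (26, Atlas, 19, Dee, Zed), (26, Atlas, 19, Gus, Pat), (26, Atlas, 19, Ivy, Xia), (26, Atlas, 19, Quin, Ada), (26, Atlas, 19, Quin, Uma), (26, Atlas, 19, Rae, Pat), (26, Helix, 31, Dee, Zed), (26, Helix, 31, Gus, Pat), (26, Helix, 31, Ivy, Xia), (26, Helix, 31, Quin, Ada), (26, Helix, 31, Quin, Uma), (26, Helix, 31, Rae, Pat), (26, Helix, 33, Dee, Zed), (26, Helix, 33, Gus, Pat), (26, Helix, 33, Ivy, Xia), (26, Helix, 33, Quin, Ada), (26, Helix, 33, Quin, Uma), (26, Helix, 33, Rae, Pat), (26, Lyra, 18, Dee, Zed), (26, Lyra, 18, Gus, Pat), (26, Lyra, 18, Ivy, Xia), (26, Lyra, 18, Quin, Ada), (26, Lyra, 18, Quin, Uma), (26, Lyra, 18, Rae, Pat)}.
Filtering on title ≠ Atlas leaves {(11, Delta, 6, Jo, Xia), (11, Delta, 6, Zed, Rae), (11, Lyra, 5, Jo, Xia), (11, Lyra, 5, Zed, Rae), (11, Nova, 8, Jo, Xia), (11, Nova, 8, Zed, Rae), (26, Helix, 31, Dee, Zed), (26, Helix, 31, Gus, Pat), (26, Helix, 31, Ivy, Xia), (26, Helix, 31, Quin, Ada), (26, Helix, 31, Quin, Uma), (26, Helix, 31, Rae, Pat), (26, Helix, 33, Dee, Zed), (26, Helix, 33, Gus, Pat), (26, Helix, 33, Ivy, Xia), (26, Helix, 33, Quin, Ada), (26, Helix, 33, Quin, Uma), (26, Helix, 33, Rae, Pat), (26, Lyra, 18, Dee, Zed), (26, Lyra, 18, Gus, Pat), (26, Lyra, 18, Ivy, Xia), (26, Lyra, 18, Quin, Ada), (26, Lyra, 18, Quin, Uma), (26, Lyra, 18, Rae, Pat)}.
Keep only column(s) mid, aid (18 duplicate(s) eliminated): {(18, 26), (31, 26), (33, 26), (5, 11), (6, 11), (8, 11)}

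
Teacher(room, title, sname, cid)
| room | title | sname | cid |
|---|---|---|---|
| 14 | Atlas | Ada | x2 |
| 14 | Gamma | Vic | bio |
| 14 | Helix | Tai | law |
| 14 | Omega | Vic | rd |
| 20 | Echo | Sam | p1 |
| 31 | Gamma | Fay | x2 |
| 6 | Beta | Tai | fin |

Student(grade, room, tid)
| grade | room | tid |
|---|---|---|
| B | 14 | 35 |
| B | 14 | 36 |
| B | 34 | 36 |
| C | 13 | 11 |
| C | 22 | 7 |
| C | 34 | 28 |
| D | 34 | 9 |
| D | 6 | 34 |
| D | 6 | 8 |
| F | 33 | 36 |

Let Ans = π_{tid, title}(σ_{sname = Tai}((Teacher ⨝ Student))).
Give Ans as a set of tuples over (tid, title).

{(34, Beta), (35, Helix), (36, Helix), (8, Beta)}

Natural join on room: {(14, Atlas, Ada, x2, B, 35), (14, Atlas, Ada, x2, B, 36), (14, Gamma, Vic, bio, B, 35), (14, Gamma, Vic, bio, B, 36), (14, Helix, Tai, law, B, 35), (14, Helix, Tai, law, B, 36), (14, Omega, Vic, rd, B, 35), (14, Omega, Vic, rd, B, 36), (6, Beta, Tai, fin, D, 34), (6, Beta, Tai, fin, D, 8)}
Selection sname = Tai: {(14, Helix, Tai, law, B, 35), (14, Helix, Tai, law, B, 36), (6, Beta, Tai, fin, D, 34), (6, Beta, Tai, fin, D, 8)}
π[tid, title]: project onto (tid, title) → {(34, Beta), (35, Helix), (36, Helix), (8, Beta)}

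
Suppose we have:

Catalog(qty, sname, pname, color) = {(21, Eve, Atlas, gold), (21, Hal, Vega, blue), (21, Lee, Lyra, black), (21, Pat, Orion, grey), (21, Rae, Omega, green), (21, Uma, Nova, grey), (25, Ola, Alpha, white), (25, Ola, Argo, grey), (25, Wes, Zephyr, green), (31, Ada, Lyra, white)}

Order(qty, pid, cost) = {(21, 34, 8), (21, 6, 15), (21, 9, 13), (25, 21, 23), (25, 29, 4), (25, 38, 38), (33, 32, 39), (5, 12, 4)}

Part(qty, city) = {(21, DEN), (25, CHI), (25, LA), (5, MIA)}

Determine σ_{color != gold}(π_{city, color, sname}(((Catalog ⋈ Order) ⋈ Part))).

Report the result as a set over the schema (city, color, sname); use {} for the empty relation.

Joining Catalog and Order on qty yields {(21, Eve, Atlas, gold, 34, 8), (21, Eve, Atlas, gold, 6, 15), (21, Eve, Atlas, gold, 9, 13), (21, Hal, Vega, blue, 34, 8), (21, Hal, Vega, blue, 6, 15), (21, Hal, Vega, blue, 9, 13), (21, Lee, Lyra, black, 34, 8), (21, Lee, Lyra, black, 6, 15), (21, Lee, Lyra, black, 9, 13), (21, Pat, Orion, grey, 34, 8), (21, Pat, Orion, grey, 6, 15), (21, Pat, Orion, grey, 9, 13), (21, Rae, Omega, green, 34, 8), (21, Rae, Omega, green, 6, 15), (21, Rae, Omega, green, 9, 13), (21, Uma, Nova, grey, 34, 8), (21, Uma, Nova, grey, 6, 15), (21, Uma, Nova, grey, 9, 13), (25, Ola, Alpha, white, 21, 23), (25, Ola, Alpha, white, 29, 4), (25, Ola, Alpha, white, 38, 38), (25, Ola, Argo, grey, 21, 23), (25, Ola, Argo, grey, 29, 4), (25, Ola, Argo, grey, 38, 38), (25, Wes, Zephyr, green, 21, 23), (25, Wes, Zephyr, green, 29, 4), (25, Wes, Zephyr, green, 38, 38)}.
Joining (Catalog ⋈ Order) and Part on qty yields {(21, Eve, Atlas, gold, 34, 8, DEN), (21, Eve, Atlas, gold, 6, 15, DEN), (21, Eve, Atlas, gold, 9, 13, DEN), (21, Hal, Vega, blue, 34, 8, DEN), (21, Hal, Vega, blue, 6, 15, DEN), (21, Hal, Vega, blue, 9, 13, DEN), (21, Lee, Lyra, black, 34, 8, DEN), (21, Lee, Lyra, black, 6, 15, DEN), (21, Lee, Lyra, black, 9, 13, DEN), (21, Pat, Orion, grey, 34, 8, DEN), (21, Pat, Orion, grey, 6, 15, DEN), (21, Pat, Orion, grey, 9, 13, DEN), (21, Rae, Omega, green, 34, 8, DEN), (21, Rae, Omega, green, 6, 15, DEN), (21, Rae, Omega, green, 9, 13, DEN), (21, Uma, Nova, grey, 34, 8, DEN), (21, Uma, Nova, grey, 6, 15, DEN), (21, Uma, Nova, grey, 9, 13, DEN), (25, Ola, Alpha, white, 21, 23, CHI), (25, Ola, Alpha, white, 21, 23, LA), (25, Ola, Alpha, white, 29, 4, CHI), (25, Ola, Alpha, white, 29, 4, LA), (25, Ola, Alpha, white, 38, 38, CHI), (25, Ola, Alpha, white, 38, 38, LA), (25, Ola, Argo, grey, 21, 23, CHI), (25, Ola, Argo, grey, 21, 23, LA), (25, Ola, Argo, grey, 29, 4, CHI), (25, Ola, Argo, grey, 29, 4, LA), (25, Ola, Argo, grey, 38, 38, CHI), (25, Ola, Argo, grey, 38, 38, LA), (25, Wes, Zephyr, green, 21, 23, CHI), (25, Wes, Zephyr, green, 21, 23, LA), (25, Wes, Zephyr, green, 29, 4, CHI), (25, Wes, Zephyr, green, 29, 4, LA), (25, Wes, Zephyr, green, 38, 38, CHI), (25, Wes, Zephyr, green, 38, 38, LA)}.
Keep only column(s) city, color, sname (24 duplicate(s) eliminated): {(CHI, green, Wes), (CHI, grey, Ola), (CHI, white, Ola), (DEN, black, Lee), (DEN, blue, Hal), (DEN, gold, Eve), (DEN, green, Rae), (DEN, grey, Pat), (DEN, grey, Uma), (LA, green, Wes), (LA, grey, Ola), (LA, white, Ola)}
Apply σ_{color != gold}; surviving tuples: {(CHI, green, Wes), (CHI, grey, Ola), (CHI, white, Ola), (DEN, black, Lee), (DEN, blue, Hal), (DEN, green, Rae), (DEN, grey, Pat), (DEN, grey, Uma), (LA, green, Wes), (LA, grey, Ola), (LA, white, Ola)}

{(CHI, green, Wes), (CHI, grey, Ola), (CHI, white, Ola), (DEN, black, Lee), (DEN, blue, Hal), (DEN, green, Rae), (DEN, grey, Pat), (DEN, grey, Uma), (LA, green, Wes), (LA, grey, Ola), (LA, white, Ola)}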